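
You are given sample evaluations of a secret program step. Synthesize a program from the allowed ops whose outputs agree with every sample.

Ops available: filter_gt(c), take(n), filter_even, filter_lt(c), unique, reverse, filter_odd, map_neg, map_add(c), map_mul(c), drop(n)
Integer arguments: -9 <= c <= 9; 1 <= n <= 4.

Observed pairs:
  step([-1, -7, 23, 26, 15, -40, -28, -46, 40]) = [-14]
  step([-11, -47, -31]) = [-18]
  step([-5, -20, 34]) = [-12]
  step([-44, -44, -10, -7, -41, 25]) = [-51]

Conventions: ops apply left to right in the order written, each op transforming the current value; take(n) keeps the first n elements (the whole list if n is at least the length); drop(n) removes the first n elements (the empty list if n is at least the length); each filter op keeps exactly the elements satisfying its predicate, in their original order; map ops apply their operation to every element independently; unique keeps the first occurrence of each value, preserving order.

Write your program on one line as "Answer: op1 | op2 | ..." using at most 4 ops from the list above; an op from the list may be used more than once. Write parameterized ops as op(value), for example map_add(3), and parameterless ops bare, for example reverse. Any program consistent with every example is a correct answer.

filter_lt(-4) | map_add(-7) | take(1)

Check, running the answer program on each example:
  [-1, -7, 23, 26, 15, -40, -28, -46, 40] -> [-7, -40, -28, -46] -> [-14, -47, -35, -53] -> [-14]
  [-11, -47, -31] -> [-11, -47, -31] -> [-18, -54, -38] -> [-18]
  [-5, -20, 34] -> [-5, -20] -> [-12, -27] -> [-12]
  [-44, -44, -10, -7, -41, 25] -> [-44, -44, -10, -7, -41] -> [-51, -51, -17, -14, -48] -> [-51]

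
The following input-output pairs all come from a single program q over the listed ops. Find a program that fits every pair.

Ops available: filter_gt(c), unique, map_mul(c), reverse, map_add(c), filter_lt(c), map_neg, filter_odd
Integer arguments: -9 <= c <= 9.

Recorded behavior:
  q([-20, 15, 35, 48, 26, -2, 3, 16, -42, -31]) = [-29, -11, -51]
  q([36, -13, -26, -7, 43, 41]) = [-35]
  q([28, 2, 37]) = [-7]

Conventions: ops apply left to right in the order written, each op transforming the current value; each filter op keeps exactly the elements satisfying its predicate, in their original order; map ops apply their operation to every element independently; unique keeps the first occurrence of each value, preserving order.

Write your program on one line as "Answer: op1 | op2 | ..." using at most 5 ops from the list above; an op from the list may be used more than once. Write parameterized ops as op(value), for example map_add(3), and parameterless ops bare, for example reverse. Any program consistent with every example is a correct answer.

reverse | filter_lt(6) | map_add(-9) | reverse | filter_odd

Check, running the answer program on each example:
  [-20, 15, 35, 48, 26, -2, 3, 16, -42, -31] -> [-31, -42, 16, 3, -2, 26, 48, 35, 15, -20] -> [-31, -42, 3, -2, -20] -> [-40, -51, -6, -11, -29] -> [-29, -11, -6, -51, -40] -> [-29, -11, -51]
  [36, -13, -26, -7, 43, 41] -> [41, 43, -7, -26, -13, 36] -> [-7, -26, -13] -> [-16, -35, -22] -> [-22, -35, -16] -> [-35]
  [28, 2, 37] -> [37, 2, 28] -> [2] -> [-7] -> [-7] -> [-7]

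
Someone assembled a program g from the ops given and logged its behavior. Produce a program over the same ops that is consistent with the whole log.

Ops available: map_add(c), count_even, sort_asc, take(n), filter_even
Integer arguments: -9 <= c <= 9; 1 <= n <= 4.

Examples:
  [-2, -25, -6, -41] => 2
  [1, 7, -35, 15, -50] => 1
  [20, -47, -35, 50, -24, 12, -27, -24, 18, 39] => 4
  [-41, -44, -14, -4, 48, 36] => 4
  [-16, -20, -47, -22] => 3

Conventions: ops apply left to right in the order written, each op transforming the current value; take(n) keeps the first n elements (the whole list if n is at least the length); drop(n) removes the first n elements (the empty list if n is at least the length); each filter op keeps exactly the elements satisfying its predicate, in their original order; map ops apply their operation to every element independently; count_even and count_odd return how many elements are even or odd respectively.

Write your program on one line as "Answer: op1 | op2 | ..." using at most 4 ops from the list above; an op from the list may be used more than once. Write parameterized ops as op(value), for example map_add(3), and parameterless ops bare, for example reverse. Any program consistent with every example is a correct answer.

filter_even | take(4) | count_even

Check, running the answer program on each example:
  [-2, -25, -6, -41] -> [-2, -6] -> [-2, -6] -> 2
  [1, 7, -35, 15, -50] -> [-50] -> [-50] -> 1
  [20, -47, -35, 50, -24, 12, -27, -24, 18, 39] -> [20, 50, -24, 12, -24, 18] -> [20, 50, -24, 12] -> 4
  [-41, -44, -14, -4, 48, 36] -> [-44, -14, -4, 48, 36] -> [-44, -14, -4, 48] -> 4
  [-16, -20, -47, -22] -> [-16, -20, -22] -> [-16, -20, -22] -> 3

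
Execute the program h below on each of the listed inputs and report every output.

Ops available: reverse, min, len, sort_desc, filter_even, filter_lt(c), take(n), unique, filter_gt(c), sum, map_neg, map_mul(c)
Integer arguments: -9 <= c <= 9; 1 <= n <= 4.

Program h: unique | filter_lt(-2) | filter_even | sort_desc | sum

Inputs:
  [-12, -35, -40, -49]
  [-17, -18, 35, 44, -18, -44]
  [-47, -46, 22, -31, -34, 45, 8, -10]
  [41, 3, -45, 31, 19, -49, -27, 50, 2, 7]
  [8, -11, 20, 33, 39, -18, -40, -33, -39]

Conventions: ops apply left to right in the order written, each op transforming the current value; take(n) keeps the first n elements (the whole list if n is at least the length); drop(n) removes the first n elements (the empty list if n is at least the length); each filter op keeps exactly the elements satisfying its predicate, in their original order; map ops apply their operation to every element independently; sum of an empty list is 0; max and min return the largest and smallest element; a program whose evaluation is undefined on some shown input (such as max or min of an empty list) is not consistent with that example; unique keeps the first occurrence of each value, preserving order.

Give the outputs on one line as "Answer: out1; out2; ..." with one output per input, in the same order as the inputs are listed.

-52; -62; -90; 0; -58

Execution, op by op:
  [-12, -35, -40, -49] -> [-12, -35, -40, -49] -> [-12, -35, -40, -49] -> [-12, -40] -> [-12, -40] -> -52
  [-17, -18, 35, 44, -18, -44] -> [-17, -18, 35, 44, -44] -> [-17, -18, -44] -> [-18, -44] -> [-18, -44] -> -62
  [-47, -46, 22, -31, -34, 45, 8, -10] -> [-47, -46, 22, -31, -34, 45, 8, -10] -> [-47, -46, -31, -34, -10] -> [-46, -34, -10] -> [-10, -34, -46] -> -90
  [41, 3, -45, 31, 19, -49, -27, 50, 2, 7] -> [41, 3, -45, 31, 19, -49, -27, 50, 2, 7] -> [-45, -49, -27] -> [] -> [] -> 0
  [8, -11, 20, 33, 39, -18, -40, -33, -39] -> [8, -11, 20, 33, 39, -18, -40, -33, -39] -> [-11, -18, -40, -33, -39] -> [-18, -40] -> [-18, -40] -> -58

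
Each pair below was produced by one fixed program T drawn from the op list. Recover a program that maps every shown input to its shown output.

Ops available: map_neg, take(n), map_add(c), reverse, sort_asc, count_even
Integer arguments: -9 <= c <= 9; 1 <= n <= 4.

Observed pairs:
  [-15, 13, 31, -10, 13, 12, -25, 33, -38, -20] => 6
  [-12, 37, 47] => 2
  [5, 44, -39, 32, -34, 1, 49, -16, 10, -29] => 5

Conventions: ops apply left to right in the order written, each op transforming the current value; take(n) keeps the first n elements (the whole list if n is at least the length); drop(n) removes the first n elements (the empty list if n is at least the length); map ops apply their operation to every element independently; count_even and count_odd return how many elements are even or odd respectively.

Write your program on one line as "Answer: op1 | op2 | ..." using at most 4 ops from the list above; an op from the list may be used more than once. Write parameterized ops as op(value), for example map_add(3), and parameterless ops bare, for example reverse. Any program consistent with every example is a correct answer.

reverse | map_add(3) | reverse | count_even

Check, running the answer program on each example:
  [-15, 13, 31, -10, 13, 12, -25, 33, -38, -20] -> [-20, -38, 33, -25, 12, 13, -10, 31, 13, -15] -> [-17, -35, 36, -22, 15, 16, -7, 34, 16, -12] -> [-12, 16, 34, -7, 16, 15, -22, 36, -35, -17] -> 6
  [-12, 37, 47] -> [47, 37, -12] -> [50, 40, -9] -> [-9, 40, 50] -> 2
  [5, 44, -39, 32, -34, 1, 49, -16, 10, -29] -> [-29, 10, -16, 49, 1, -34, 32, -39, 44, 5] -> [-26, 13, -13, 52, 4, -31, 35, -36, 47, 8] -> [8, 47, -36, 35, -31, 4, 52, -13, 13, -26] -> 5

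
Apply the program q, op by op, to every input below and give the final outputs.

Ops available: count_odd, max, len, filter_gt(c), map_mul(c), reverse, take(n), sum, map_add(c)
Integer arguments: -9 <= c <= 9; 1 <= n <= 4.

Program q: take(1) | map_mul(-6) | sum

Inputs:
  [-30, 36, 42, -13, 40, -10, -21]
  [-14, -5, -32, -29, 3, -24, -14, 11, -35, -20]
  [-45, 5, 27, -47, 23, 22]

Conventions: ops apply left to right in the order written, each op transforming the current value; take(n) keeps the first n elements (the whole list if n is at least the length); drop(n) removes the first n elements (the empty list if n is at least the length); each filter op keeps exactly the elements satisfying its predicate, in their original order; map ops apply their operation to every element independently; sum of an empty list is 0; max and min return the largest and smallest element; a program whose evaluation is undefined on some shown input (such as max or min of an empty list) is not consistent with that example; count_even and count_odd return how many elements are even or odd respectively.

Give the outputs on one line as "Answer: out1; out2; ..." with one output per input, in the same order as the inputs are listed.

Execution, op by op:
  [-30, 36, 42, -13, 40, -10, -21] -> [-30] -> [180] -> 180
  [-14, -5, -32, -29, 3, -24, -14, 11, -35, -20] -> [-14] -> [84] -> 84
  [-45, 5, 27, -47, 23, 22] -> [-45] -> [270] -> 270

180; 84; 270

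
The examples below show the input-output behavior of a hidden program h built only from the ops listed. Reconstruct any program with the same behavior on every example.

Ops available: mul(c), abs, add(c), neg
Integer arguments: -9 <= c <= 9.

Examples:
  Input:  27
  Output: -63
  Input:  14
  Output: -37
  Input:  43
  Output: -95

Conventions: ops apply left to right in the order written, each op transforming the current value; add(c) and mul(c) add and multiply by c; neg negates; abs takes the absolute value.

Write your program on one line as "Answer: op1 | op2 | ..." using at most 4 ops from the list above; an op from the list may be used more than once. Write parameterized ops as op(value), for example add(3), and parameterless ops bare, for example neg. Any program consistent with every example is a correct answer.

mul(-1) | mul(2) | add(-9)

Check, running the answer program on each example:
  27 -> -27 -> -54 -> -63
  14 -> -14 -> -28 -> -37
  43 -> -43 -> -86 -> -95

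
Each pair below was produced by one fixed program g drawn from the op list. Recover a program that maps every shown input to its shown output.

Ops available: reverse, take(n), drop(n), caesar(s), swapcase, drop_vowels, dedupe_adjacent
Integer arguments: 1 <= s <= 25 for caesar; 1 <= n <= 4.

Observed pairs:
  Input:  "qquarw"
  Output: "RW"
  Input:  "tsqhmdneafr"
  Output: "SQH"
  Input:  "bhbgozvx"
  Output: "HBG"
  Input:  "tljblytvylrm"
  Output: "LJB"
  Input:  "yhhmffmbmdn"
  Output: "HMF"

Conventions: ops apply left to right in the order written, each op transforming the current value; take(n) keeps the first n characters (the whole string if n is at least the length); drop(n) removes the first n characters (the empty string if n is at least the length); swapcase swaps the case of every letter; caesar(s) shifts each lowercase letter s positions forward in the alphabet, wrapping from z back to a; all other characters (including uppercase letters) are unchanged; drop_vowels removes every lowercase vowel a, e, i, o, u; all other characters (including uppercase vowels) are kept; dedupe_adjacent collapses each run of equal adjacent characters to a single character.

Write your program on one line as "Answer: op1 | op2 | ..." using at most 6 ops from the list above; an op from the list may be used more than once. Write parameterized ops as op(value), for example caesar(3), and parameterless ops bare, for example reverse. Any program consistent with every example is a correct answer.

drop_vowels | dedupe_adjacent | swapcase | take(4) | drop(1)

Check, running the answer program on each example:
  "qquarw" -> "qqrw" -> "qrw" -> "QRW" -> "QRW" -> "RW"
  "tsqhmdneafr" -> "tsqhmdnfr" -> "tsqhmdnfr" -> "TSQHMDNFR" -> "TSQH" -> "SQH"
  "bhbgozvx" -> "bhbgzvx" -> "bhbgzvx" -> "BHBGZVX" -> "BHBG" -> "HBG"
  "tljblytvylrm" -> "tljblytvylrm" -> "tljblytvylrm" -> "TLJBLYTVYLRM" -> "TLJB" -> "LJB"
  "yhhmffmbmdn" -> "yhhmffmbmdn" -> "yhmfmbmdn" -> "YHMFMBMDN" -> "YHMF" -> "HMF"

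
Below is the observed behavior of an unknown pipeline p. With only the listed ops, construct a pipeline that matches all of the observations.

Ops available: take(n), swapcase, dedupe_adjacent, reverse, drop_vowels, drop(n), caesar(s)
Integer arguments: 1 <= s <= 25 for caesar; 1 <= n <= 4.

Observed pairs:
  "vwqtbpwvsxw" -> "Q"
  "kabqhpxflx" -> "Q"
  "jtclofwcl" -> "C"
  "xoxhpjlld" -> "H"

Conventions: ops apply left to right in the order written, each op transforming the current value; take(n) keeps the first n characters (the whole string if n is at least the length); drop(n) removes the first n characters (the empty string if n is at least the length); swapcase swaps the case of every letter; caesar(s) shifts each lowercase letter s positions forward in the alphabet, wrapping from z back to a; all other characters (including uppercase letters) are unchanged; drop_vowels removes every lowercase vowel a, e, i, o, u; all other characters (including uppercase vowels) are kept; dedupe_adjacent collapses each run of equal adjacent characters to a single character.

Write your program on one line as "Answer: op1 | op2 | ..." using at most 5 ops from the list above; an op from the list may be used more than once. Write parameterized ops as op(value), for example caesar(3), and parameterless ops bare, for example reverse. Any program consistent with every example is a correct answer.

drop_vowels | swapcase | take(3) | drop(2)

Check, running the answer program on each example:
  "vwqtbpwvsxw" -> "vwqtbpwvsxw" -> "VWQTBPWVSXW" -> "VWQ" -> "Q"
  "kabqhpxflx" -> "kbqhpxflx" -> "KBQHPXFLX" -> "KBQ" -> "Q"
  "jtclofwcl" -> "jtclfwcl" -> "JTCLFWCL" -> "JTC" -> "C"
  "xoxhpjlld" -> "xxhpjlld" -> "XXHPJLLD" -> "XXH" -> "H"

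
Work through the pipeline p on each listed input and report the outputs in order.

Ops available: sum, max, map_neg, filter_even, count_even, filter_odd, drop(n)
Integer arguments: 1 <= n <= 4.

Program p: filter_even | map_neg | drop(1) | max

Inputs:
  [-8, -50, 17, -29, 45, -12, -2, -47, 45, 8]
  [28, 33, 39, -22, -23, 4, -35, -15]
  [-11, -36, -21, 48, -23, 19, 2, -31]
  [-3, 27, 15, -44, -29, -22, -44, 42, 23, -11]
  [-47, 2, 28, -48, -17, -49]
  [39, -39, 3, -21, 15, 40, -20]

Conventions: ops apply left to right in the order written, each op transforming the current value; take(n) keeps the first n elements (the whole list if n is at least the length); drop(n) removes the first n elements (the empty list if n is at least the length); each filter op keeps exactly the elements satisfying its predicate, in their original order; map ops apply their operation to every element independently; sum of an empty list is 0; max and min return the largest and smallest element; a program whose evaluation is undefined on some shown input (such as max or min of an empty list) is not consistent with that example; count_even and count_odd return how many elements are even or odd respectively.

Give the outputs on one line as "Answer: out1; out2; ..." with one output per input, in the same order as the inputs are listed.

50; 22; -2; 44; 48; 20

Execution, op by op:
  [-8, -50, 17, -29, 45, -12, -2, -47, 45, 8] -> [-8, -50, -12, -2, 8] -> [8, 50, 12, 2, -8] -> [50, 12, 2, -8] -> 50
  [28, 33, 39, -22, -23, 4, -35, -15] -> [28, -22, 4] -> [-28, 22, -4] -> [22, -4] -> 22
  [-11, -36, -21, 48, -23, 19, 2, -31] -> [-36, 48, 2] -> [36, -48, -2] -> [-48, -2] -> -2
  [-3, 27, 15, -44, -29, -22, -44, 42, 23, -11] -> [-44, -22, -44, 42] -> [44, 22, 44, -42] -> [22, 44, -42] -> 44
  [-47, 2, 28, -48, -17, -49] -> [2, 28, -48] -> [-2, -28, 48] -> [-28, 48] -> 48
  [39, -39, 3, -21, 15, 40, -20] -> [40, -20] -> [-40, 20] -> [20] -> 20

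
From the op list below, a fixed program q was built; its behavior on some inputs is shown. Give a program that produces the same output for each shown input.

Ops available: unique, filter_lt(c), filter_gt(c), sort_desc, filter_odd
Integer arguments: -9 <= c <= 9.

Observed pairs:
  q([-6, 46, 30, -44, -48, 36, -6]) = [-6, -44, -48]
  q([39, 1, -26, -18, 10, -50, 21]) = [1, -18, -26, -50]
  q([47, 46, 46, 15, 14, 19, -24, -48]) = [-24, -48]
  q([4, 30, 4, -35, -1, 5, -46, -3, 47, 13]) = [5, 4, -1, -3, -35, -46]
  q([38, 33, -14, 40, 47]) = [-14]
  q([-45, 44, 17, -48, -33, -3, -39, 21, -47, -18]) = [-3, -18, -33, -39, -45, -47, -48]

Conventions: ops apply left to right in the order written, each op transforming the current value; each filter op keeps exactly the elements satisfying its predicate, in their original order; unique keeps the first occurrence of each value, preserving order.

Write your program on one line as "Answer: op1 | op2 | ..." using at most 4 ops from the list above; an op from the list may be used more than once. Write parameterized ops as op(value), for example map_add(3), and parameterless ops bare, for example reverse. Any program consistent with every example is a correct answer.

unique | sort_desc | filter_lt(7)

Check, running the answer program on each example:
  [-6, 46, 30, -44, -48, 36, -6] -> [-6, 46, 30, -44, -48, 36] -> [46, 36, 30, -6, -44, -48] -> [-6, -44, -48]
  [39, 1, -26, -18, 10, -50, 21] -> [39, 1, -26, -18, 10, -50, 21] -> [39, 21, 10, 1, -18, -26, -50] -> [1, -18, -26, -50]
  [47, 46, 46, 15, 14, 19, -24, -48] -> [47, 46, 15, 14, 19, -24, -48] -> [47, 46, 19, 15, 14, -24, -48] -> [-24, -48]
  [4, 30, 4, -35, -1, 5, -46, -3, 47, 13] -> [4, 30, -35, -1, 5, -46, -3, 47, 13] -> [47, 30, 13, 5, 4, -1, -3, -35, -46] -> [5, 4, -1, -3, -35, -46]
  [38, 33, -14, 40, 47] -> [38, 33, -14, 40, 47] -> [47, 40, 38, 33, -14] -> [-14]
  [-45, 44, 17, -48, -33, -3, -39, 21, -47, -18] -> [-45, 44, 17, -48, -33, -3, -39, 21, -47, -18] -> [44, 21, 17, -3, -18, -33, -39, -45, -47, -48] -> [-3, -18, -33, -39, -45, -47, -48]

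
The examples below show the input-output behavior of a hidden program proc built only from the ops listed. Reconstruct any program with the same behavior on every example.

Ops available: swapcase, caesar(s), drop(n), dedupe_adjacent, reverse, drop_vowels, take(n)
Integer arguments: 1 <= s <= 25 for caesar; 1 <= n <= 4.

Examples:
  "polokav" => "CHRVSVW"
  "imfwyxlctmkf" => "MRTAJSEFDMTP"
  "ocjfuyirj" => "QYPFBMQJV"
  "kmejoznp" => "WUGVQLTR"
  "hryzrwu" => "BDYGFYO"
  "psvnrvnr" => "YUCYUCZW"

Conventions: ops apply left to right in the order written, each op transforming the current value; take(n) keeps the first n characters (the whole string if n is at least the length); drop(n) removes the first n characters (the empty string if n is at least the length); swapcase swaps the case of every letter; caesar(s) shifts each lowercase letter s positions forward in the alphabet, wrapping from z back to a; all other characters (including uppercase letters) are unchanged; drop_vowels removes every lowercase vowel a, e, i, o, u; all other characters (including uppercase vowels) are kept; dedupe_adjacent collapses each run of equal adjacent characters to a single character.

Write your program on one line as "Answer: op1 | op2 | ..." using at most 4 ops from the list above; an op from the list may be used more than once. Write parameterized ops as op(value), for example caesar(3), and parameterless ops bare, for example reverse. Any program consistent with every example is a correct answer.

caesar(7) | swapcase | reverse

Check, running the answer program on each example:
  "polokav" -> "wvsvrhc" -> "WVSVRHC" -> "CHRVSVW"
  "imfwyxlctmkf" -> "ptmdfesjatrm" -> "PTMDFESJATRM" -> "MRTAJSEFDMTP"
  "ocjfuyirj" -> "vjqmbfpyq" -> "VJQMBFPYQ" -> "QYPFBMQJV"
  "kmejoznp" -> "rtlqvguw" -> "RTLQVGUW" -> "WUGVQLTR"
  "hryzrwu" -> "oyfgydb" -> "OYFGYDB" -> "BDYGFYO"
  "psvnrvnr" -> "wzcuycuy" -> "WZCUYCUY" -> "YUCYUCZW"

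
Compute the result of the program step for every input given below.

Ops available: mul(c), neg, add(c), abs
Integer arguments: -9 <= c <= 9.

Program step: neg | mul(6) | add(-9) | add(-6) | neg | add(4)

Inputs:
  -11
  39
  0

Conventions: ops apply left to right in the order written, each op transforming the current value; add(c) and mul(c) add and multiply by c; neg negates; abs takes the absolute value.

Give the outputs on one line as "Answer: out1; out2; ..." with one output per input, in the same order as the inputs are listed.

-47; 253; 19

Execution, op by op:
  -11 -> 11 -> 66 -> 57 -> 51 -> -51 -> -47
  39 -> -39 -> -234 -> -243 -> -249 -> 249 -> 253
  0 -> 0 -> 0 -> -9 -> -15 -> 15 -> 19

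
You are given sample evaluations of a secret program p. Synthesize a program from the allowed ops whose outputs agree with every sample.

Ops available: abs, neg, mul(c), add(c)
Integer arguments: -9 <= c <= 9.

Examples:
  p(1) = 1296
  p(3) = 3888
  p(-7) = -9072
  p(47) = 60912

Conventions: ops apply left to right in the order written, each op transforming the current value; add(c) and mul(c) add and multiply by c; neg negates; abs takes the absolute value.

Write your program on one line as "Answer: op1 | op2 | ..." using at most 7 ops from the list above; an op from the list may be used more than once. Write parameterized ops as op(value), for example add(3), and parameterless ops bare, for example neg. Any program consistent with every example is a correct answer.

mul(4) | neg | mul(9) | mul(6) | neg | mul(6)

Check, running the answer program on each example:
  1 -> 4 -> -4 -> -36 -> -216 -> 216 -> 1296
  3 -> 12 -> -12 -> -108 -> -648 -> 648 -> 3888
  -7 -> -28 -> 28 -> 252 -> 1512 -> -1512 -> -9072
  47 -> 188 -> -188 -> -1692 -> -10152 -> 10152 -> 60912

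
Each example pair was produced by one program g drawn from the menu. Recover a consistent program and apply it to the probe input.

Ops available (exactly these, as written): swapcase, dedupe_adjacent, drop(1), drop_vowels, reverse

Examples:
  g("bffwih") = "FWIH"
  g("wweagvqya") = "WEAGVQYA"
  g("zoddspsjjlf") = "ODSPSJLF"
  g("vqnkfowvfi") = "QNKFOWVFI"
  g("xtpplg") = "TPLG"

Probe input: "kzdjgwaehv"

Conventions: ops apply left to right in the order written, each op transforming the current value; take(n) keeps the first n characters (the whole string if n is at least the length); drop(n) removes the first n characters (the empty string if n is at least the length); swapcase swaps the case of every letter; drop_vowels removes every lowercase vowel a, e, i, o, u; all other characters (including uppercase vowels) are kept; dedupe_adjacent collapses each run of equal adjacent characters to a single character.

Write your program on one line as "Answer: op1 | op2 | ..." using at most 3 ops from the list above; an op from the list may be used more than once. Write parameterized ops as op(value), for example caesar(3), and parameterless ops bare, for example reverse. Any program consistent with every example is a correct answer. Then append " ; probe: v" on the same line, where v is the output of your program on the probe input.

drop(1) | dedupe_adjacent | swapcase ; probe: "ZDJGWAEHV"

Check, running the answer program on each example:
  "bffwih" -> "ffwih" -> "fwih" -> "FWIH"
  "wweagvqya" -> "weagvqya" -> "weagvqya" -> "WEAGVQYA"
  "zoddspsjjlf" -> "oddspsjjlf" -> "odspsjlf" -> "ODSPSJLF"
  "vqnkfowvfi" -> "qnkfowvfi" -> "qnkfowvfi" -> "QNKFOWVFI"
  "xtpplg" -> "tpplg" -> "tplg" -> "TPLG"
  probe: "kzdjgwaehv" -> "zdjgwaehv" -> "zdjgwaehv" -> "ZDJGWAEHV"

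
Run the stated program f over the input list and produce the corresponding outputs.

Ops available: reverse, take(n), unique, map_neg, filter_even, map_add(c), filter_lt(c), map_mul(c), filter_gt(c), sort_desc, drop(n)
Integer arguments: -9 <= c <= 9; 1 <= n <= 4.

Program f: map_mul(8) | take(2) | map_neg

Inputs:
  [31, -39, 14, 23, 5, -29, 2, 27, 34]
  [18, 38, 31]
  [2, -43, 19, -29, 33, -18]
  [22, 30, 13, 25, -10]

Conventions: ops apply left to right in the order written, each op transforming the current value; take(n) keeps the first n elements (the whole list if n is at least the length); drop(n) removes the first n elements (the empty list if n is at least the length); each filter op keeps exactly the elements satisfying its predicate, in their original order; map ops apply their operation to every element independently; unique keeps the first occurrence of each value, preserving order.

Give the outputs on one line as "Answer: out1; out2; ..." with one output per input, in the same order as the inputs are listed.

Execution, op by op:
  [31, -39, 14, 23, 5, -29, 2, 27, 34] -> [248, -312, 112, 184, 40, -232, 16, 216, 272] -> [248, -312] -> [-248, 312]
  [18, 38, 31] -> [144, 304, 248] -> [144, 304] -> [-144, -304]
  [2, -43, 19, -29, 33, -18] -> [16, -344, 152, -232, 264, -144] -> [16, -344] -> [-16, 344]
  [22, 30, 13, 25, -10] -> [176, 240, 104, 200, -80] -> [176, 240] -> [-176, -240]

[-248, 312]; [-144, -304]; [-16, 344]; [-176, -240]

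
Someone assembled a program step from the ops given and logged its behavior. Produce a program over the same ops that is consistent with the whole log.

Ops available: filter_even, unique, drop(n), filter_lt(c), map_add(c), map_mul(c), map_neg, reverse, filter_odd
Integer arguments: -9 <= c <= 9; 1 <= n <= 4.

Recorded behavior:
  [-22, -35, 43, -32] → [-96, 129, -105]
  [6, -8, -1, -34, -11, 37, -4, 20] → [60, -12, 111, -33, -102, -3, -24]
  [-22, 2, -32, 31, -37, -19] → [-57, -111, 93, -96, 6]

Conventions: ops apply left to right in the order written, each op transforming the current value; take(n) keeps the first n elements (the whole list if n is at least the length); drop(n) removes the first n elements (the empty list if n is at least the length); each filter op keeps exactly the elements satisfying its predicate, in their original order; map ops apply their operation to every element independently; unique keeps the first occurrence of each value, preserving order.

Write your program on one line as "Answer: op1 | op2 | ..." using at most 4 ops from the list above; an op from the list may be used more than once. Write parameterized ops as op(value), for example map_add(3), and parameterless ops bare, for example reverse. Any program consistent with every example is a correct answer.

map_mul(3) | drop(1) | reverse

Check, running the answer program on each example:
  [-22, -35, 43, -32] -> [-66, -105, 129, -96] -> [-105, 129, -96] -> [-96, 129, -105]
  [6, -8, -1, -34, -11, 37, -4, 20] -> [18, -24, -3, -102, -33, 111, -12, 60] -> [-24, -3, -102, -33, 111, -12, 60] -> [60, -12, 111, -33, -102, -3, -24]
  [-22, 2, -32, 31, -37, -19] -> [-66, 6, -96, 93, -111, -57] -> [6, -96, 93, -111, -57] -> [-57, -111, 93, -96, 6]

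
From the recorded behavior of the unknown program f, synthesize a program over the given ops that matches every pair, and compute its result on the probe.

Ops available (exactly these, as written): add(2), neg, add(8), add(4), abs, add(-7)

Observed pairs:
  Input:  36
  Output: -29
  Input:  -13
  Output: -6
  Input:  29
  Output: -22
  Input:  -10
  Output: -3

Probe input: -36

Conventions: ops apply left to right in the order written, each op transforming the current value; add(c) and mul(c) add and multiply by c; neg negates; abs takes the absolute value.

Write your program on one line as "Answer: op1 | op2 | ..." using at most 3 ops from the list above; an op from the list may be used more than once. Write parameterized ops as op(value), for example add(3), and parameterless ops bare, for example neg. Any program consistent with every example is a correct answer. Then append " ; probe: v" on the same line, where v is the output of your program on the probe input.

abs | add(-7) | neg ; probe: -29

Check, running the answer program on each example:
  36 -> 36 -> 29 -> -29
  -13 -> 13 -> 6 -> -6
  29 -> 29 -> 22 -> -22
  -10 -> 10 -> 3 -> -3
  probe: -36 -> 36 -> 29 -> -29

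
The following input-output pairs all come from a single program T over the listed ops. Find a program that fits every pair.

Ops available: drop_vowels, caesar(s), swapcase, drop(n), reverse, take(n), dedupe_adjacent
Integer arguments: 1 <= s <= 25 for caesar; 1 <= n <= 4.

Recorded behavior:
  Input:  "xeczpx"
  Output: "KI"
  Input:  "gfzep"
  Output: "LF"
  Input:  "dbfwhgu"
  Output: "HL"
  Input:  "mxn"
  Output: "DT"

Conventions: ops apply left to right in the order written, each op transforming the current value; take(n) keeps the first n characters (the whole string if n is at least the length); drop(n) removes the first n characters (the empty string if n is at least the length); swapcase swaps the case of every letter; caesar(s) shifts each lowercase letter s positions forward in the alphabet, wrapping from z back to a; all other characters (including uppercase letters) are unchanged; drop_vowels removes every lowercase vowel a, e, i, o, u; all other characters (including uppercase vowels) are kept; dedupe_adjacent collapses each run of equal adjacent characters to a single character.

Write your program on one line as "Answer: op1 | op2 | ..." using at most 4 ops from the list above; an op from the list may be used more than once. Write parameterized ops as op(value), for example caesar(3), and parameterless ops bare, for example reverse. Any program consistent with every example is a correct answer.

drop(1) | caesar(6) | take(2) | swapcase

Check, running the answer program on each example:
  "xeczpx" -> "eczpx" -> "kifvd" -> "ki" -> "KI"
  "gfzep" -> "fzep" -> "lfkv" -> "lf" -> "LF"
  "dbfwhgu" -> "bfwhgu" -> "hlcnma" -> "hl" -> "HL"
  "mxn" -> "xn" -> "dt" -> "dt" -> "DT"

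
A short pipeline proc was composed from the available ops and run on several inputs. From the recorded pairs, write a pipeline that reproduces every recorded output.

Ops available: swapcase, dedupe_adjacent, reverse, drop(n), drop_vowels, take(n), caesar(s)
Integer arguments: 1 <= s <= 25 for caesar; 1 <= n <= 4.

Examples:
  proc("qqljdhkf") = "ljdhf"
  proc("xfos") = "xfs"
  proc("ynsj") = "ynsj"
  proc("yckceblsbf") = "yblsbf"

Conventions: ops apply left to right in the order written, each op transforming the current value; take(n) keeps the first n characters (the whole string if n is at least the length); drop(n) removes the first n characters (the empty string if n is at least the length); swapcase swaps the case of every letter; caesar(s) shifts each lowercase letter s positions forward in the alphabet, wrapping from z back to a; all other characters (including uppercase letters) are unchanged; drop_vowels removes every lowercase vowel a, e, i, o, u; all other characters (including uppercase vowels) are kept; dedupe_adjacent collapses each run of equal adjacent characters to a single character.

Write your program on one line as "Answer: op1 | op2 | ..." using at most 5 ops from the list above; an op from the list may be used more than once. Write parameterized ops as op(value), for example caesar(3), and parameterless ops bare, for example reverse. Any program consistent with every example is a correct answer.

drop_vowels | caesar(24) | drop_vowels | caesar(2)

Check, running the answer program on each example:
  "qqljdhkf" -> "qqljdhkf" -> "oojhbfid" -> "jhbfd" -> "ljdhf"
  "xfos" -> "xfs" -> "vdq" -> "vdq" -> "xfs"
  "ynsj" -> "ynsj" -> "wlqh" -> "wlqh" -> "ynsj"
  "yckceblsbf" -> "yckcblsbf" -> "waiazjqzd" -> "wzjqzd" -> "yblsbf"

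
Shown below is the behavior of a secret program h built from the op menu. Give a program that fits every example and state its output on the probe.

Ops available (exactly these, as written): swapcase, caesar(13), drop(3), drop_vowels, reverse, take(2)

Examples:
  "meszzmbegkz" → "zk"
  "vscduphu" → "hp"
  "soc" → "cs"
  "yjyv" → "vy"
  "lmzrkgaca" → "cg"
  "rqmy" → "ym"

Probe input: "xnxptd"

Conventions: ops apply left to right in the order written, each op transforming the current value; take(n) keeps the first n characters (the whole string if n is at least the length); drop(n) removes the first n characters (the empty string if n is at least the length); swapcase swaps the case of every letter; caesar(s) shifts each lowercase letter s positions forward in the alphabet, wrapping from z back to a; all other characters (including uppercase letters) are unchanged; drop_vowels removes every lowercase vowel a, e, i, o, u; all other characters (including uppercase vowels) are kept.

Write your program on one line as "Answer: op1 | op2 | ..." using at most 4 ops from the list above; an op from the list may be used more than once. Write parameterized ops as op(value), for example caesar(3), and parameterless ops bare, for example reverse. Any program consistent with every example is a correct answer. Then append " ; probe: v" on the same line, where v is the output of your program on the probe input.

drop_vowels | reverse | take(2) ; probe: "dt"

Check, running the answer program on each example:
  "meszzmbegkz" -> "mszzmbgkz" -> "zkgbmzzsm" -> "zk"
  "vscduphu" -> "vscdph" -> "hpdcsv" -> "hp"
  "soc" -> "sc" -> "cs" -> "cs"
  "yjyv" -> "yjyv" -> "vyjy" -> "vy"
  "lmzrkgaca" -> "lmzrkgc" -> "cgkrzml" -> "cg"
  "rqmy" -> "rqmy" -> "ymqr" -> "ym"
  probe: "xnxptd" -> "xnxptd" -> "dtpxnx" -> "dt"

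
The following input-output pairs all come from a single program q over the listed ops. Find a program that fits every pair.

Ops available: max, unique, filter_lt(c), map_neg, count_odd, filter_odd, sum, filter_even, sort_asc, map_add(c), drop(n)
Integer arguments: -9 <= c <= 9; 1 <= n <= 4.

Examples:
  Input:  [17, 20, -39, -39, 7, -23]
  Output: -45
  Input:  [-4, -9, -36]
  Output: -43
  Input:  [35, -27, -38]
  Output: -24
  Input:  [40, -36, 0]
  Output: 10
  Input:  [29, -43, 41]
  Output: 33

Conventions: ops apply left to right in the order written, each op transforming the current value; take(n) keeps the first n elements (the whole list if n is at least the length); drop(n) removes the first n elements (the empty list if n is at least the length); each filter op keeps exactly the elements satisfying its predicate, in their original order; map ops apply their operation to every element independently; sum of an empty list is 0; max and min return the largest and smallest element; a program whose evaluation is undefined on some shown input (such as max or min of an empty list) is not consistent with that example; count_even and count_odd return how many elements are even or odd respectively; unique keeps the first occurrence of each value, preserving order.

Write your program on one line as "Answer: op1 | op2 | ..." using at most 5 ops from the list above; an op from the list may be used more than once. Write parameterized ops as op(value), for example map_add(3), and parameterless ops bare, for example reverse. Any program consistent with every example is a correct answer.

sort_asc | map_add(4) | map_add(-2) | sum

Check, running the answer program on each example:
  [17, 20, -39, -39, 7, -23] -> [-39, -39, -23, 7, 17, 20] -> [-35, -35, -19, 11, 21, 24] -> [-37, -37, -21, 9, 19, 22] -> -45
  [-4, -9, -36] -> [-36, -9, -4] -> [-32, -5, 0] -> [-34, -7, -2] -> -43
  [35, -27, -38] -> [-38, -27, 35] -> [-34, -23, 39] -> [-36, -25, 37] -> -24
  [40, -36, 0] -> [-36, 0, 40] -> [-32, 4, 44] -> [-34, 2, 42] -> 10
  [29, -43, 41] -> [-43, 29, 41] -> [-39, 33, 45] -> [-41, 31, 43] -> 33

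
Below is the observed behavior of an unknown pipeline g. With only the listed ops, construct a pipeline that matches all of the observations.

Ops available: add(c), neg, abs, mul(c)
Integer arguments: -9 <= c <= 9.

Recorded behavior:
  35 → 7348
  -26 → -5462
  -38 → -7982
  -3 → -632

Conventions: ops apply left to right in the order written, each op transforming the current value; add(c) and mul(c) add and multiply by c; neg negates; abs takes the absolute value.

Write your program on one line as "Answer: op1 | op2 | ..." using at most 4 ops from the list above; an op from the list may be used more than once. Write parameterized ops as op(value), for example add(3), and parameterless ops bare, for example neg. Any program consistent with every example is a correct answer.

mul(7) | mul(5) | mul(6) | add(-2)

Check, running the answer program on each example:
  35 -> 245 -> 1225 -> 7350 -> 7348
  -26 -> -182 -> -910 -> -5460 -> -5462
  -38 -> -266 -> -1330 -> -7980 -> -7982
  -3 -> -21 -> -105 -> -630 -> -632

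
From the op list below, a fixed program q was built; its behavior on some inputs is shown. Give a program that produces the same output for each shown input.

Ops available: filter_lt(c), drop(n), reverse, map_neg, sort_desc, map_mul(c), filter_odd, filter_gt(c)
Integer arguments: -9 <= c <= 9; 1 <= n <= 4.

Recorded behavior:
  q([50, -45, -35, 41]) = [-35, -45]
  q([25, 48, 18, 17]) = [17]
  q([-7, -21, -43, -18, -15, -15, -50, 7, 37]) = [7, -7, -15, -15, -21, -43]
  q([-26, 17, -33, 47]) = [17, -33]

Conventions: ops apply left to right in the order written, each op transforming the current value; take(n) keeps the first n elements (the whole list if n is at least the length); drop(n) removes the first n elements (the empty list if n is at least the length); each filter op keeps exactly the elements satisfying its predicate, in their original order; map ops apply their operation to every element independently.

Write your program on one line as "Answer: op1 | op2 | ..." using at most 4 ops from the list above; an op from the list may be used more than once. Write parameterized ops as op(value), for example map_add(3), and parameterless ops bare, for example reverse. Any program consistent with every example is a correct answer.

reverse | sort_desc | filter_odd | drop(1)

Check, running the answer program on each example:
  [50, -45, -35, 41] -> [41, -35, -45, 50] -> [50, 41, -35, -45] -> [41, -35, -45] -> [-35, -45]
  [25, 48, 18, 17] -> [17, 18, 48, 25] -> [48, 25, 18, 17] -> [25, 17] -> [17]
  [-7, -21, -43, -18, -15, -15, -50, 7, 37] -> [37, 7, -50, -15, -15, -18, -43, -21, -7] -> [37, 7, -7, -15, -15, -18, -21, -43, -50] -> [37, 7, -7, -15, -15, -21, -43] -> [7, -7, -15, -15, -21, -43]
  [-26, 17, -33, 47] -> [47, -33, 17, -26] -> [47, 17, -26, -33] -> [47, 17, -33] -> [17, -33]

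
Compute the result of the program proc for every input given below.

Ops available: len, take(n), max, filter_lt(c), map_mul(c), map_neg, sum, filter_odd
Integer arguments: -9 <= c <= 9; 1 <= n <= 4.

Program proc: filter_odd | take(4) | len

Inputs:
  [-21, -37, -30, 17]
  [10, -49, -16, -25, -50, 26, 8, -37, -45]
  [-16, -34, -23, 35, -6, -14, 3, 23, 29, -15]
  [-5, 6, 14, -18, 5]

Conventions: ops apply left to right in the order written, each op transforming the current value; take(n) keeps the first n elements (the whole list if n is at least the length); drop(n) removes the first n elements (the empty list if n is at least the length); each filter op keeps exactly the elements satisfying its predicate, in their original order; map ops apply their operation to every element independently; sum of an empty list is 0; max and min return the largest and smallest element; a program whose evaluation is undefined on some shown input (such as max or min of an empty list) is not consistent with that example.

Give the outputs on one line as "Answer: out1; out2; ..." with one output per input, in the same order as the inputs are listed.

Execution, op by op:
  [-21, -37, -30, 17] -> [-21, -37, 17] -> [-21, -37, 17] -> 3
  [10, -49, -16, -25, -50, 26, 8, -37, -45] -> [-49, -25, -37, -45] -> [-49, -25, -37, -45] -> 4
  [-16, -34, -23, 35, -6, -14, 3, 23, 29, -15] -> [-23, 35, 3, 23, 29, -15] -> [-23, 35, 3, 23] -> 4
  [-5, 6, 14, -18, 5] -> [-5, 5] -> [-5, 5] -> 2

3; 4; 4; 2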